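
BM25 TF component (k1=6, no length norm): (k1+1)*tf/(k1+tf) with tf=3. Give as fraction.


BM25 TF component = (k1+1)*tf / (k1+tf)
k1 = 6, tf = 3
Numerator = (6+1)*3 = 21
Denominator = 6 + 3 = 9
= 21/9 = 7/3

7/3


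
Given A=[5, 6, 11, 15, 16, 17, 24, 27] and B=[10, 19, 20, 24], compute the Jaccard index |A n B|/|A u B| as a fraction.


A intersect B = [24]
|A intersect B| = 1
A union B = [5, 6, 10, 11, 15, 16, 17, 19, 20, 24, 27]
|A union B| = 11
Jaccard = 1/11 = 1/11

1/11


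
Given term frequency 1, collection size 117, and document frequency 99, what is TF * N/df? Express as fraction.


TF * (N/df)
= 1 * (117/99)
= 1 * 13/11
= 13/11

13/11


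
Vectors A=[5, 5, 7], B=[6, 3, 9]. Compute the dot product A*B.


Dot product = sum of element-wise products
A[0]*B[0] = 5*6 = 30
A[1]*B[1] = 5*3 = 15
A[2]*B[2] = 7*9 = 63
Sum = 30 + 15 + 63 = 108

108


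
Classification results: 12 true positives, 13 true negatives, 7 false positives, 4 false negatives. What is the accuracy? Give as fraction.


Accuracy = (TP + TN) / (TP + TN + FP + FN)
TP + TN = 12 + 13 = 25
Total = 12 + 13 + 7 + 4 = 36
Accuracy = 25 / 36 = 25/36

25/36


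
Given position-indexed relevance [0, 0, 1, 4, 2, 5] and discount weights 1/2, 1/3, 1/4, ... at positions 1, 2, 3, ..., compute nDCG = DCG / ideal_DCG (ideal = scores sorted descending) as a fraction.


Position discount weights w_i = 1/(i+1) for i=1..6:
Weights = [1/2, 1/3, 1/4, 1/5, 1/6, 1/7]
Actual relevance: [0, 0, 1, 4, 2, 5]
DCG = 0/2 + 0/3 + 1/4 + 4/5 + 2/6 + 5/7 = 881/420
Ideal relevance (sorted desc): [5, 4, 2, 1, 0, 0]
Ideal DCG = 5/2 + 4/3 + 2/4 + 1/5 + 0/6 + 0/7 = 68/15
nDCG = DCG / ideal_DCG = 881/420 / 68/15 = 881/1904

881/1904


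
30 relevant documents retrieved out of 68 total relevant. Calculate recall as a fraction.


Recall = retrieved_relevant / total_relevant
= 30 / 68
= 30 / (30 + 38)
= 15/34

15/34


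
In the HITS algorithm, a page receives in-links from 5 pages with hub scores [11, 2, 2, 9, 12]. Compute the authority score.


Authority = sum of hub scores of in-linkers
In-link 1: hub score = 11
In-link 2: hub score = 2
In-link 3: hub score = 2
In-link 4: hub score = 9
In-link 5: hub score = 12
Authority = 11 + 2 + 2 + 9 + 12 = 36

36


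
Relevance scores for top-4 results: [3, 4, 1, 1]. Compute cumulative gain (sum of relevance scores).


Cumulative Gain = sum of relevance scores
Position 1: rel=3, running sum=3
Position 2: rel=4, running sum=7
Position 3: rel=1, running sum=8
Position 4: rel=1, running sum=9
CG = 9

9


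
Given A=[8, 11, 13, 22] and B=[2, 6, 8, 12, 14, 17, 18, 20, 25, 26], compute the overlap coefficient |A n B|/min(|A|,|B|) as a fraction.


A intersect B = [8]
|A intersect B| = 1
min(|A|, |B|) = min(4, 10) = 4
Overlap = 1 / 4 = 1/4

1/4


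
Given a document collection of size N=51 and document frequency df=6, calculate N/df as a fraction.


IDF ratio = N / df
= 51 / 6
= 17/2

17/2


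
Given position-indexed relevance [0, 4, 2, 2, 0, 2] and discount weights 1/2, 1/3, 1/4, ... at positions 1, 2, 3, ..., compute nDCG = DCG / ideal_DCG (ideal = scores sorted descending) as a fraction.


Position discount weights w_i = 1/(i+1) for i=1..6:
Weights = [1/2, 1/3, 1/4, 1/5, 1/6, 1/7]
Actual relevance: [0, 4, 2, 2, 0, 2]
DCG = 0/2 + 4/3 + 2/4 + 2/5 + 0/6 + 2/7 = 529/210
Ideal relevance (sorted desc): [4, 2, 2, 2, 0, 0]
Ideal DCG = 4/2 + 2/3 + 2/4 + 2/5 + 0/6 + 0/7 = 107/30
nDCG = DCG / ideal_DCG = 529/210 / 107/30 = 529/749

529/749


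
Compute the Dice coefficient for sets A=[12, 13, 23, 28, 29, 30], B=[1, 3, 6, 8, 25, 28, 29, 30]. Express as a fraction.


A intersect B = [28, 29, 30]
|A intersect B| = 3
|A| = 6, |B| = 8
Dice = 2*3 / (6+8)
= 6 / 14 = 3/7

3/7


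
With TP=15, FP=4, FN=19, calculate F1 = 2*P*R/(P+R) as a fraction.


F1 = 2 * P * R / (P + R)
P = TP/(TP+FP) = 15/19 = 15/19
R = TP/(TP+FN) = 15/34 = 15/34
2 * P * R = 2 * 15/19 * 15/34 = 225/323
P + R = 15/19 + 15/34 = 795/646
F1 = 225/323 / 795/646 = 30/53

30/53


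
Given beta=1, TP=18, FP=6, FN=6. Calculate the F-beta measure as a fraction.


P = TP/(TP+FP) = 18/24 = 3/4
R = TP/(TP+FN) = 18/24 = 3/4
beta^2 = 1^2 = 1
(1 + beta^2) = 2
Numerator = (1+beta^2)*P*R = 9/8
Denominator = beta^2*P + R = 3/4 + 3/4 = 3/2
F_beta = 3/4

3/4


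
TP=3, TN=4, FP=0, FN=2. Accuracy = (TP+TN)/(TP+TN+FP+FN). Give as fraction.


Accuracy = (TP + TN) / (TP + TN + FP + FN)
TP + TN = 3 + 4 = 7
Total = 3 + 4 + 0 + 2 = 9
Accuracy = 7 / 9 = 7/9

7/9


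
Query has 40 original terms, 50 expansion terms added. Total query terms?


Original terms: 40
Expansion terms: 50
Total = 40 + 50 = 90

90


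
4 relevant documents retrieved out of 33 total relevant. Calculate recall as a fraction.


Recall = retrieved_relevant / total_relevant
= 4 / 33
= 4 / (4 + 29)
= 4/33

4/33


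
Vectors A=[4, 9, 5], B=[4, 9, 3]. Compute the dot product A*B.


Dot product = sum of element-wise products
A[0]*B[0] = 4*4 = 16
A[1]*B[1] = 9*9 = 81
A[2]*B[2] = 5*3 = 15
Sum = 16 + 81 + 15 = 112

112


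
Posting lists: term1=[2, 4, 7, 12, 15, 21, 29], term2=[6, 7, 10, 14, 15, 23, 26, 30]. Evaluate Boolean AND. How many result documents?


Boolean AND: find intersection of posting lists
term1 docs: [2, 4, 7, 12, 15, 21, 29]
term2 docs: [6, 7, 10, 14, 15, 23, 26, 30]
Intersection: [7, 15]
|intersection| = 2

2


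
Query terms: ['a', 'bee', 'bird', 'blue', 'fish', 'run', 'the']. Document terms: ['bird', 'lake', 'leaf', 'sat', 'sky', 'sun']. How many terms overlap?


Query terms: ['a', 'bee', 'bird', 'blue', 'fish', 'run', 'the']
Document terms: ['bird', 'lake', 'leaf', 'sat', 'sky', 'sun']
Common terms: ['bird']
Overlap count = 1

1


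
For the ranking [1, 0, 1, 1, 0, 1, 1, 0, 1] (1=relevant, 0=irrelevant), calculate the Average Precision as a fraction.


Computing P@k for each relevant position:
Position 1: relevant, P@1 = 1/1 = 1
Position 2: not relevant
Position 3: relevant, P@3 = 2/3 = 2/3
Position 4: relevant, P@4 = 3/4 = 3/4
Position 5: not relevant
Position 6: relevant, P@6 = 4/6 = 2/3
Position 7: relevant, P@7 = 5/7 = 5/7
Position 8: not relevant
Position 9: relevant, P@9 = 6/9 = 2/3
Sum of P@k = 1 + 2/3 + 3/4 + 2/3 + 5/7 + 2/3 = 125/28
AP = 125/28 / 6 = 125/168

125/168


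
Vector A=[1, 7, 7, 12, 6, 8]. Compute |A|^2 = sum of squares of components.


|A|^2 = sum of squared components
A[0]^2 = 1^2 = 1
A[1]^2 = 7^2 = 49
A[2]^2 = 7^2 = 49
A[3]^2 = 12^2 = 144
A[4]^2 = 6^2 = 36
A[5]^2 = 8^2 = 64
Sum = 1 + 49 + 49 + 144 + 36 + 64 = 343

343


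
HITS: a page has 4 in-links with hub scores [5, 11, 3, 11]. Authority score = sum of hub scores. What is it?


Authority = sum of hub scores of in-linkers
In-link 1: hub score = 5
In-link 2: hub score = 11
In-link 3: hub score = 3
In-link 4: hub score = 11
Authority = 5 + 11 + 3 + 11 = 30

30


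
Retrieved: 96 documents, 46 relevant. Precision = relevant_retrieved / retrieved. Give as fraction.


Precision = relevant_retrieved / total_retrieved
= 46 / 96
= 46 / (46 + 50)
= 23/48

23/48


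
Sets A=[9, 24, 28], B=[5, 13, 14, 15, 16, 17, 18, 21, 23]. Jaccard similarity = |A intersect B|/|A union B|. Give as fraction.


A intersect B = []
|A intersect B| = 0
A union B = [5, 9, 13, 14, 15, 16, 17, 18, 21, 23, 24, 28]
|A union B| = 12
Jaccard = 0/12 = 0

0


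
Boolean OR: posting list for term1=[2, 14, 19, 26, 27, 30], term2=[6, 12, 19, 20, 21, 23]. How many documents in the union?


Boolean OR: find union of posting lists
term1 docs: [2, 14, 19, 26, 27, 30]
term2 docs: [6, 12, 19, 20, 21, 23]
Union: [2, 6, 12, 14, 19, 20, 21, 23, 26, 27, 30]
|union| = 11

11


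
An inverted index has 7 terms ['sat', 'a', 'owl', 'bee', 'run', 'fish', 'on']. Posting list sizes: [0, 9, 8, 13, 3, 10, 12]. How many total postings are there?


Summing posting list sizes:
'sat': 0 postings
'a': 9 postings
'owl': 8 postings
'bee': 13 postings
'run': 3 postings
'fish': 10 postings
'on': 12 postings
Total = 0 + 9 + 8 + 13 + 3 + 10 + 12 = 55

55


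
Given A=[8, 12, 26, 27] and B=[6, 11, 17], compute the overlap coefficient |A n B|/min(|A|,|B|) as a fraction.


A intersect B = []
|A intersect B| = 0
min(|A|, |B|) = min(4, 3) = 3
Overlap = 0 / 3 = 0

0


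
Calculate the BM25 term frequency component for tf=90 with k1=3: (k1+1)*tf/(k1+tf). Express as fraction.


BM25 TF component = (k1+1)*tf / (k1+tf)
k1 = 3, tf = 90
Numerator = (3+1)*90 = 360
Denominator = 3 + 90 = 93
= 360/93 = 120/31

120/31


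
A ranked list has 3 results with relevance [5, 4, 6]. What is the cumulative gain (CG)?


Cumulative Gain = sum of relevance scores
Position 1: rel=5, running sum=5
Position 2: rel=4, running sum=9
Position 3: rel=6, running sum=15
CG = 15

15


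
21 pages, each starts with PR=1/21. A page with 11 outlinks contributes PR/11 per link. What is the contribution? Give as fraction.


Initial PR = 1/21 = 1/21
Outlinks = 11
Contribution per link = PR / outlinks
= 1/21 / 11
= 1/231

1/231


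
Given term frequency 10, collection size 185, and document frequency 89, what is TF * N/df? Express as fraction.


TF * (N/df)
= 10 * (185/89)
= 10 * 185/89
= 1850/89

1850/89


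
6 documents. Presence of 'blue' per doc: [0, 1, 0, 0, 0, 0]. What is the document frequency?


Checking each document for 'blue':
Doc 1: absent
Doc 2: present
Doc 3: absent
Doc 4: absent
Doc 5: absent
Doc 6: absent
df = sum of presences = 0 + 1 + 0 + 0 + 0 + 0 = 1

1


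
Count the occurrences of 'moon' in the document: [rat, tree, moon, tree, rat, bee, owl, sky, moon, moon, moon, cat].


Document has 12 words
Scanning for 'moon':
Found at positions: [2, 8, 9, 10]
Count = 4

4


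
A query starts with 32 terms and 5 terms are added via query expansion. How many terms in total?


Original terms: 32
Expansion terms: 5
Total = 32 + 5 = 37

37


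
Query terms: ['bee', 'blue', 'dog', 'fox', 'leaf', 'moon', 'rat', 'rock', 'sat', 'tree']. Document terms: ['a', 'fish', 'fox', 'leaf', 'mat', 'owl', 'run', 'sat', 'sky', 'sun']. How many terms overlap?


Query terms: ['bee', 'blue', 'dog', 'fox', 'leaf', 'moon', 'rat', 'rock', 'sat', 'tree']
Document terms: ['a', 'fish', 'fox', 'leaf', 'mat', 'owl', 'run', 'sat', 'sky', 'sun']
Common terms: ['fox', 'leaf', 'sat']
Overlap count = 3

3


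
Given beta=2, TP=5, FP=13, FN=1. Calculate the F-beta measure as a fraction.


P = TP/(TP+FP) = 5/18 = 5/18
R = TP/(TP+FN) = 5/6 = 5/6
beta^2 = 2^2 = 4
(1 + beta^2) = 5
Numerator = (1+beta^2)*P*R = 125/108
Denominator = beta^2*P + R = 10/9 + 5/6 = 35/18
F_beta = 25/42

25/42


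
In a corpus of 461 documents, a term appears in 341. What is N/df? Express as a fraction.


IDF ratio = N / df
= 461 / 341
= 461/341

461/341


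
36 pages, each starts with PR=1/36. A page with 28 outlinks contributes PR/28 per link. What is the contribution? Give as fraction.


Initial PR = 1/36 = 1/36
Outlinks = 28
Contribution per link = PR / outlinks
= 1/36 / 28
= 1/1008

1/1008


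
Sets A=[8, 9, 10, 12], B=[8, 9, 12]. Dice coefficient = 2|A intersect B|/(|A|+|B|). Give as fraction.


A intersect B = [8, 9, 12]
|A intersect B| = 3
|A| = 4, |B| = 3
Dice = 2*3 / (4+3)
= 6 / 7 = 6/7

6/7


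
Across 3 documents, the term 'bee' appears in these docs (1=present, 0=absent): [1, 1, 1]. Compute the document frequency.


Checking each document for 'bee':
Doc 1: present
Doc 2: present
Doc 3: present
df = sum of presences = 1 + 1 + 1 = 3

3


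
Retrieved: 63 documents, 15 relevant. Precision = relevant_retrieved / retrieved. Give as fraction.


Precision = relevant_retrieved / total_retrieved
= 15 / 63
= 15 / (15 + 48)
= 5/21

5/21


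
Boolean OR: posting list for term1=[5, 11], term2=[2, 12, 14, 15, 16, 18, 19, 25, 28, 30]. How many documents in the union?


Boolean OR: find union of posting lists
term1 docs: [5, 11]
term2 docs: [2, 12, 14, 15, 16, 18, 19, 25, 28, 30]
Union: [2, 5, 11, 12, 14, 15, 16, 18, 19, 25, 28, 30]
|union| = 12

12


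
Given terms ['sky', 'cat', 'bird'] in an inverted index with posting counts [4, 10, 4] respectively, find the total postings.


Summing posting list sizes:
'sky': 4 postings
'cat': 10 postings
'bird': 4 postings
Total = 4 + 10 + 4 = 18

18


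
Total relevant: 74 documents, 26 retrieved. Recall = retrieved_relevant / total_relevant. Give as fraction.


Recall = retrieved_relevant / total_relevant
= 26 / 74
= 26 / (26 + 48)
= 13/37

13/37


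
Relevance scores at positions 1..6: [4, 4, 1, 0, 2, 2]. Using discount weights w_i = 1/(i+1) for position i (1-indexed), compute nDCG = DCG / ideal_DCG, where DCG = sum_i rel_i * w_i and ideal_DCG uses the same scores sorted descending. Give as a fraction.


Position discount weights w_i = 1/(i+1) for i=1..6:
Weights = [1/2, 1/3, 1/4, 1/5, 1/6, 1/7]
Actual relevance: [4, 4, 1, 0, 2, 2]
DCG = 4/2 + 4/3 + 1/4 + 0/5 + 2/6 + 2/7 = 353/84
Ideal relevance (sorted desc): [4, 4, 2, 2, 1, 0]
Ideal DCG = 4/2 + 4/3 + 2/4 + 2/5 + 1/6 + 0/7 = 22/5
nDCG = DCG / ideal_DCG = 353/84 / 22/5 = 1765/1848

1765/1848


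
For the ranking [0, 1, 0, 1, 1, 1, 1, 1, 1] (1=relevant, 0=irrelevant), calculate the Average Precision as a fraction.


Computing P@k for each relevant position:
Position 1: not relevant
Position 2: relevant, P@2 = 1/2 = 1/2
Position 3: not relevant
Position 4: relevant, P@4 = 2/4 = 1/2
Position 5: relevant, P@5 = 3/5 = 3/5
Position 6: relevant, P@6 = 4/6 = 2/3
Position 7: relevant, P@7 = 5/7 = 5/7
Position 8: relevant, P@8 = 6/8 = 3/4
Position 9: relevant, P@9 = 7/9 = 7/9
Sum of P@k = 1/2 + 1/2 + 3/5 + 2/3 + 5/7 + 3/4 + 7/9 = 5681/1260
AP = 5681/1260 / 7 = 5681/8820

5681/8820


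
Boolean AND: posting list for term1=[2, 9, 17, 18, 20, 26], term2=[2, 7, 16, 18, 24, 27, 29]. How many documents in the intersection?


Boolean AND: find intersection of posting lists
term1 docs: [2, 9, 17, 18, 20, 26]
term2 docs: [2, 7, 16, 18, 24, 27, 29]
Intersection: [2, 18]
|intersection| = 2

2


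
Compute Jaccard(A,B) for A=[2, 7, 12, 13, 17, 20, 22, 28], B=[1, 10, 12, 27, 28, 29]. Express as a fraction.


A intersect B = [12, 28]
|A intersect B| = 2
A union B = [1, 2, 7, 10, 12, 13, 17, 20, 22, 27, 28, 29]
|A union B| = 12
Jaccard = 2/12 = 1/6

1/6


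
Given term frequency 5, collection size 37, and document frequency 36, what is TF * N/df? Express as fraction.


TF * (N/df)
= 5 * (37/36)
= 5 * 37/36
= 185/36

185/36


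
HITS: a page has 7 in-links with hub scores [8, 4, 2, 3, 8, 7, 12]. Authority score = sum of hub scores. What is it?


Authority = sum of hub scores of in-linkers
In-link 1: hub score = 8
In-link 2: hub score = 4
In-link 3: hub score = 2
In-link 4: hub score = 3
In-link 5: hub score = 8
In-link 6: hub score = 7
In-link 7: hub score = 12
Authority = 8 + 4 + 2 + 3 + 8 + 7 + 12 = 44

44


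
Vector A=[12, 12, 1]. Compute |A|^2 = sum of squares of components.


|A|^2 = sum of squared components
A[0]^2 = 12^2 = 144
A[1]^2 = 12^2 = 144
A[2]^2 = 1^2 = 1
Sum = 144 + 144 + 1 = 289

289


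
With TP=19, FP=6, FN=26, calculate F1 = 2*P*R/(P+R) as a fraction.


F1 = 2 * P * R / (P + R)
P = TP/(TP+FP) = 19/25 = 19/25
R = TP/(TP+FN) = 19/45 = 19/45
2 * P * R = 2 * 19/25 * 19/45 = 722/1125
P + R = 19/25 + 19/45 = 266/225
F1 = 722/1125 / 266/225 = 19/35

19/35


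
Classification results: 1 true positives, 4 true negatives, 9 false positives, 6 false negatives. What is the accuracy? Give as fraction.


Accuracy = (TP + TN) / (TP + TN + FP + FN)
TP + TN = 1 + 4 = 5
Total = 1 + 4 + 9 + 6 = 20
Accuracy = 5 / 20 = 1/4

1/4


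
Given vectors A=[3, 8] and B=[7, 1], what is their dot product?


Dot product = sum of element-wise products
A[0]*B[0] = 3*7 = 21
A[1]*B[1] = 8*1 = 8
Sum = 21 + 8 = 29

29


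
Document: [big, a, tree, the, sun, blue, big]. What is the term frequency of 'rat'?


Document has 7 words
Scanning for 'rat':
Term not found in document
Count = 0

0


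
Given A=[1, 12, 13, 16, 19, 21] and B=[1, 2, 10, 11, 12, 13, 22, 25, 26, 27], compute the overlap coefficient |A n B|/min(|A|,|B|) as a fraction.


A intersect B = [1, 12, 13]
|A intersect B| = 3
min(|A|, |B|) = min(6, 10) = 6
Overlap = 3 / 6 = 1/2

1/2


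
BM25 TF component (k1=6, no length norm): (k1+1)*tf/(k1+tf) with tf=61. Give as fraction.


BM25 TF component = (k1+1)*tf / (k1+tf)
k1 = 6, tf = 61
Numerator = (6+1)*61 = 427
Denominator = 6 + 61 = 67
= 427/67 = 427/67

427/67


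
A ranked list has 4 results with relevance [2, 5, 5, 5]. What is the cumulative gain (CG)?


Cumulative Gain = sum of relevance scores
Position 1: rel=2, running sum=2
Position 2: rel=5, running sum=7
Position 3: rel=5, running sum=12
Position 4: rel=5, running sum=17
CG = 17

17


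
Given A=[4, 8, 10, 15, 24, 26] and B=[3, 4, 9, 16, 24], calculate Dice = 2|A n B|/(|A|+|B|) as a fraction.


A intersect B = [4, 24]
|A intersect B| = 2
|A| = 6, |B| = 5
Dice = 2*2 / (6+5)
= 4 / 11 = 4/11

4/11


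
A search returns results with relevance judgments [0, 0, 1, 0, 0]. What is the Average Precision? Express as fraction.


Computing P@k for each relevant position:
Position 1: not relevant
Position 2: not relevant
Position 3: relevant, P@3 = 1/3 = 1/3
Position 4: not relevant
Position 5: not relevant
Sum of P@k = 1/3 = 1/3
AP = 1/3 / 1 = 1/3

1/3


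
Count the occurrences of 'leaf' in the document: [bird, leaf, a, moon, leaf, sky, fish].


Document has 7 words
Scanning for 'leaf':
Found at positions: [1, 4]
Count = 2

2


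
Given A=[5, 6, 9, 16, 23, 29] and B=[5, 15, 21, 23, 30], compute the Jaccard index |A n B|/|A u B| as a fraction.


A intersect B = [5, 23]
|A intersect B| = 2
A union B = [5, 6, 9, 15, 16, 21, 23, 29, 30]
|A union B| = 9
Jaccard = 2/9 = 2/9

2/9


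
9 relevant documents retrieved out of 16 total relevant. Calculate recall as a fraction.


Recall = retrieved_relevant / total_relevant
= 9 / 16
= 9 / (9 + 7)
= 9/16

9/16


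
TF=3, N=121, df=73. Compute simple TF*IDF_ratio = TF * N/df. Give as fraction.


TF * (N/df)
= 3 * (121/73)
= 3 * 121/73
= 363/73

363/73


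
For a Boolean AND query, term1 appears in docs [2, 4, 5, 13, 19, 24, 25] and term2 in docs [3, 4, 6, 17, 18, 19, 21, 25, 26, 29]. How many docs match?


Boolean AND: find intersection of posting lists
term1 docs: [2, 4, 5, 13, 19, 24, 25]
term2 docs: [3, 4, 6, 17, 18, 19, 21, 25, 26, 29]
Intersection: [4, 19, 25]
|intersection| = 3

3


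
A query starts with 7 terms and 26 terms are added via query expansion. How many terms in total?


Original terms: 7
Expansion terms: 26
Total = 7 + 26 = 33

33


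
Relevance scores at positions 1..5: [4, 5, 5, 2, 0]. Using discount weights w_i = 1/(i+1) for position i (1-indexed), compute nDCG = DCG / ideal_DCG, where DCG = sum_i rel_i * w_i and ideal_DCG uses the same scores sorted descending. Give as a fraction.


Position discount weights w_i = 1/(i+1) for i=1..5:
Weights = [1/2, 1/3, 1/4, 1/5, 1/6]
Actual relevance: [4, 5, 5, 2, 0]
DCG = 4/2 + 5/3 + 5/4 + 2/5 + 0/6 = 319/60
Ideal relevance (sorted desc): [5, 5, 4, 2, 0]
Ideal DCG = 5/2 + 5/3 + 4/4 + 2/5 + 0/6 = 167/30
nDCG = DCG / ideal_DCG = 319/60 / 167/30 = 319/334

319/334


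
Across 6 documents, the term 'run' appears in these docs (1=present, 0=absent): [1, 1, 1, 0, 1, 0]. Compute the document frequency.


Checking each document for 'run':
Doc 1: present
Doc 2: present
Doc 3: present
Doc 4: absent
Doc 5: present
Doc 6: absent
df = sum of presences = 1 + 1 + 1 + 0 + 1 + 0 = 4

4


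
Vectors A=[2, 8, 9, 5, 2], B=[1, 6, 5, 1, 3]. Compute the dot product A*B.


Dot product = sum of element-wise products
A[0]*B[0] = 2*1 = 2
A[1]*B[1] = 8*6 = 48
A[2]*B[2] = 9*5 = 45
A[3]*B[3] = 5*1 = 5
A[4]*B[4] = 2*3 = 6
Sum = 2 + 48 + 45 + 5 + 6 = 106

106


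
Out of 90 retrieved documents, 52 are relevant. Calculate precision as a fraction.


Precision = relevant_retrieved / total_retrieved
= 52 / 90
= 52 / (52 + 38)
= 26/45

26/45


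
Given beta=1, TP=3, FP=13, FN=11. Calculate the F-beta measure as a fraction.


P = TP/(TP+FP) = 3/16 = 3/16
R = TP/(TP+FN) = 3/14 = 3/14
beta^2 = 1^2 = 1
(1 + beta^2) = 2
Numerator = (1+beta^2)*P*R = 9/112
Denominator = beta^2*P + R = 3/16 + 3/14 = 45/112
F_beta = 1/5

1/5


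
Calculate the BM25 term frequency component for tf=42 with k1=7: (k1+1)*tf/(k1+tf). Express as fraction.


BM25 TF component = (k1+1)*tf / (k1+tf)
k1 = 7, tf = 42
Numerator = (7+1)*42 = 336
Denominator = 7 + 42 = 49
= 336/49 = 48/7

48/7


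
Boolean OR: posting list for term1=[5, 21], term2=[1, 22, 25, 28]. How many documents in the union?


Boolean OR: find union of posting lists
term1 docs: [5, 21]
term2 docs: [1, 22, 25, 28]
Union: [1, 5, 21, 22, 25, 28]
|union| = 6

6


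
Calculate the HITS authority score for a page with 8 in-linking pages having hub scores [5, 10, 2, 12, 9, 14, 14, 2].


Authority = sum of hub scores of in-linkers
In-link 1: hub score = 5
In-link 2: hub score = 10
In-link 3: hub score = 2
In-link 4: hub score = 12
In-link 5: hub score = 9
In-link 6: hub score = 14
In-link 7: hub score = 14
In-link 8: hub score = 2
Authority = 5 + 10 + 2 + 12 + 9 + 14 + 14 + 2 = 68

68


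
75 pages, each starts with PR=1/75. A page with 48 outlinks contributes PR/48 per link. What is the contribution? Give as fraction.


Initial PR = 1/75 = 1/75
Outlinks = 48
Contribution per link = PR / outlinks
= 1/75 / 48
= 1/3600

1/3600


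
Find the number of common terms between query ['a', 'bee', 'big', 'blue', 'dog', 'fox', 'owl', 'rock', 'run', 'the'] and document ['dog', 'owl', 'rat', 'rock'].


Query terms: ['a', 'bee', 'big', 'blue', 'dog', 'fox', 'owl', 'rock', 'run', 'the']
Document terms: ['dog', 'owl', 'rat', 'rock']
Common terms: ['dog', 'owl', 'rock']
Overlap count = 3

3


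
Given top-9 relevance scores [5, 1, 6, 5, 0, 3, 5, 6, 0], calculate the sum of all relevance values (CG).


Cumulative Gain = sum of relevance scores
Position 1: rel=5, running sum=5
Position 2: rel=1, running sum=6
Position 3: rel=6, running sum=12
Position 4: rel=5, running sum=17
Position 5: rel=0, running sum=17
Position 6: rel=3, running sum=20
Position 7: rel=5, running sum=25
Position 8: rel=6, running sum=31
Position 9: rel=0, running sum=31
CG = 31

31


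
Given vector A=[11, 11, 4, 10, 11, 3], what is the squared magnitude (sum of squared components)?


|A|^2 = sum of squared components
A[0]^2 = 11^2 = 121
A[1]^2 = 11^2 = 121
A[2]^2 = 4^2 = 16
A[3]^2 = 10^2 = 100
A[4]^2 = 11^2 = 121
A[5]^2 = 3^2 = 9
Sum = 121 + 121 + 16 + 100 + 121 + 9 = 488

488


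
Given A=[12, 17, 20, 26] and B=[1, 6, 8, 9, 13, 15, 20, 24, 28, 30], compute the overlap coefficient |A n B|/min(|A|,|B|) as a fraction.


A intersect B = [20]
|A intersect B| = 1
min(|A|, |B|) = min(4, 10) = 4
Overlap = 1 / 4 = 1/4

1/4


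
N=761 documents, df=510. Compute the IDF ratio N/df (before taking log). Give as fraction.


IDF ratio = N / df
= 761 / 510
= 761/510

761/510


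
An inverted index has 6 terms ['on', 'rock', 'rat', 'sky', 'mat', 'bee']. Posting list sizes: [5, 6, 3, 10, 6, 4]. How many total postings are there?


Summing posting list sizes:
'on': 5 postings
'rock': 6 postings
'rat': 3 postings
'sky': 10 postings
'mat': 6 postings
'bee': 4 postings
Total = 5 + 6 + 3 + 10 + 6 + 4 = 34

34


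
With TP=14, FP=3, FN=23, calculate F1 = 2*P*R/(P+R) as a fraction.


F1 = 2 * P * R / (P + R)
P = TP/(TP+FP) = 14/17 = 14/17
R = TP/(TP+FN) = 14/37 = 14/37
2 * P * R = 2 * 14/17 * 14/37 = 392/629
P + R = 14/17 + 14/37 = 756/629
F1 = 392/629 / 756/629 = 14/27

14/27


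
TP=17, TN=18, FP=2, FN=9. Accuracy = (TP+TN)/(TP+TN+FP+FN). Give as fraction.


Accuracy = (TP + TN) / (TP + TN + FP + FN)
TP + TN = 17 + 18 = 35
Total = 17 + 18 + 2 + 9 = 46
Accuracy = 35 / 46 = 35/46

35/46


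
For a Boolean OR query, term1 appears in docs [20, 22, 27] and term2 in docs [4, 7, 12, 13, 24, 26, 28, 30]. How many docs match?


Boolean OR: find union of posting lists
term1 docs: [20, 22, 27]
term2 docs: [4, 7, 12, 13, 24, 26, 28, 30]
Union: [4, 7, 12, 13, 20, 22, 24, 26, 27, 28, 30]
|union| = 11

11


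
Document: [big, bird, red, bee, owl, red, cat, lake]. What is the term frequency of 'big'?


Document has 8 words
Scanning for 'big':
Found at positions: [0]
Count = 1

1


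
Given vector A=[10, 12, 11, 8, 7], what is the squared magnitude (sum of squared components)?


|A|^2 = sum of squared components
A[0]^2 = 10^2 = 100
A[1]^2 = 12^2 = 144
A[2]^2 = 11^2 = 121
A[3]^2 = 8^2 = 64
A[4]^2 = 7^2 = 49
Sum = 100 + 144 + 121 + 64 + 49 = 478

478


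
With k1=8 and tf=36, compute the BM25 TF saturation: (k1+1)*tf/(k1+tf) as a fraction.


BM25 TF component = (k1+1)*tf / (k1+tf)
k1 = 8, tf = 36
Numerator = (8+1)*36 = 324
Denominator = 8 + 36 = 44
= 324/44 = 81/11

81/11


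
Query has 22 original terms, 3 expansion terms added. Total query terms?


Original terms: 22
Expansion terms: 3
Total = 22 + 3 = 25

25


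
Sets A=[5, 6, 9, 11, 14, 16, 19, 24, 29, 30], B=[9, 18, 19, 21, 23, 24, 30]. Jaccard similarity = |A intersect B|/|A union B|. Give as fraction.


A intersect B = [9, 19, 24, 30]
|A intersect B| = 4
A union B = [5, 6, 9, 11, 14, 16, 18, 19, 21, 23, 24, 29, 30]
|A union B| = 13
Jaccard = 4/13 = 4/13

4/13


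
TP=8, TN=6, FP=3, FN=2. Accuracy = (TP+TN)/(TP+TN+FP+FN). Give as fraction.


Accuracy = (TP + TN) / (TP + TN + FP + FN)
TP + TN = 8 + 6 = 14
Total = 8 + 6 + 3 + 2 = 19
Accuracy = 14 / 19 = 14/19

14/19


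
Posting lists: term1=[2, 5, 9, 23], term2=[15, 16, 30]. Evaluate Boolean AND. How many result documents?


Boolean AND: find intersection of posting lists
term1 docs: [2, 5, 9, 23]
term2 docs: [15, 16, 30]
Intersection: []
|intersection| = 0

0


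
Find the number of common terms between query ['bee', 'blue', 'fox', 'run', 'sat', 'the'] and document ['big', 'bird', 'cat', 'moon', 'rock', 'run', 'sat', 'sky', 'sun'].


Query terms: ['bee', 'blue', 'fox', 'run', 'sat', 'the']
Document terms: ['big', 'bird', 'cat', 'moon', 'rock', 'run', 'sat', 'sky', 'sun']
Common terms: ['run', 'sat']
Overlap count = 2

2


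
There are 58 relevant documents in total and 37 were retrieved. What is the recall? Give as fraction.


Recall = retrieved_relevant / total_relevant
= 37 / 58
= 37 / (37 + 21)
= 37/58

37/58


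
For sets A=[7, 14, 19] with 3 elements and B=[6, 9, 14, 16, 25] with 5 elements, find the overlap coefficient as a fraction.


A intersect B = [14]
|A intersect B| = 1
min(|A|, |B|) = min(3, 5) = 3
Overlap = 1 / 3 = 1/3

1/3


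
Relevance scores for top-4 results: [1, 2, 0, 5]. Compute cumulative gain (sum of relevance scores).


Cumulative Gain = sum of relevance scores
Position 1: rel=1, running sum=1
Position 2: rel=2, running sum=3
Position 3: rel=0, running sum=3
Position 4: rel=5, running sum=8
CG = 8

8


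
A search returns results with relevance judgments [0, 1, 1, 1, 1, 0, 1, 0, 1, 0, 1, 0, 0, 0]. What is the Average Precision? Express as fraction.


Computing P@k for each relevant position:
Position 1: not relevant
Position 2: relevant, P@2 = 1/2 = 1/2
Position 3: relevant, P@3 = 2/3 = 2/3
Position 4: relevant, P@4 = 3/4 = 3/4
Position 5: relevant, P@5 = 4/5 = 4/5
Position 6: not relevant
Position 7: relevant, P@7 = 5/7 = 5/7
Position 8: not relevant
Position 9: relevant, P@9 = 6/9 = 2/3
Position 10: not relevant
Position 11: relevant, P@11 = 7/11 = 7/11
Position 12: not relevant
Position 13: not relevant
Position 14: not relevant
Sum of P@k = 1/2 + 2/3 + 3/4 + 4/5 + 5/7 + 2/3 + 7/11 = 21871/4620
AP = 21871/4620 / 7 = 21871/32340

21871/32340


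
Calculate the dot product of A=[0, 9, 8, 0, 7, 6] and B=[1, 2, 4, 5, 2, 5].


Dot product = sum of element-wise products
A[0]*B[0] = 0*1 = 0
A[1]*B[1] = 9*2 = 18
A[2]*B[2] = 8*4 = 32
A[3]*B[3] = 0*5 = 0
A[4]*B[4] = 7*2 = 14
A[5]*B[5] = 6*5 = 30
Sum = 0 + 18 + 32 + 0 + 14 + 30 = 94

94


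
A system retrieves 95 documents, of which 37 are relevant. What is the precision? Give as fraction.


Precision = relevant_retrieved / total_retrieved
= 37 / 95
= 37 / (37 + 58)
= 37/95

37/95


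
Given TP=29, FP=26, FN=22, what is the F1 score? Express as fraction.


F1 = 2 * P * R / (P + R)
P = TP/(TP+FP) = 29/55 = 29/55
R = TP/(TP+FN) = 29/51 = 29/51
2 * P * R = 2 * 29/55 * 29/51 = 1682/2805
P + R = 29/55 + 29/51 = 3074/2805
F1 = 1682/2805 / 3074/2805 = 29/53

29/53


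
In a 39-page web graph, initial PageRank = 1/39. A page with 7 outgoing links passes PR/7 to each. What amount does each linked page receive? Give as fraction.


Initial PR = 1/39 = 1/39
Outlinks = 7
Contribution per link = PR / outlinks
= 1/39 / 7
= 1/273

1/273


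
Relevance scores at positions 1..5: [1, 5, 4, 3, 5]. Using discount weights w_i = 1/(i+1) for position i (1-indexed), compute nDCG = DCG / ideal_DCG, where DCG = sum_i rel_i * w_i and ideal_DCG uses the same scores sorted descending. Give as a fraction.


Position discount weights w_i = 1/(i+1) for i=1..5:
Weights = [1/2, 1/3, 1/4, 1/5, 1/6]
Actual relevance: [1, 5, 4, 3, 5]
DCG = 1/2 + 5/3 + 4/4 + 3/5 + 5/6 = 23/5
Ideal relevance (sorted desc): [5, 5, 4, 3, 1]
Ideal DCG = 5/2 + 5/3 + 4/4 + 3/5 + 1/6 = 89/15
nDCG = DCG / ideal_DCG = 23/5 / 89/15 = 69/89

69/89


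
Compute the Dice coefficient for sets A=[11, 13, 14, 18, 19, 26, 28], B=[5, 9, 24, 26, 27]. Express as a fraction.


A intersect B = [26]
|A intersect B| = 1
|A| = 7, |B| = 5
Dice = 2*1 / (7+5)
= 2 / 12 = 1/6

1/6


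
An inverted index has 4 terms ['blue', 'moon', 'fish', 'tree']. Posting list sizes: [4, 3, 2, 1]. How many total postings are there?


Summing posting list sizes:
'blue': 4 postings
'moon': 3 postings
'fish': 2 postings
'tree': 1 postings
Total = 4 + 3 + 2 + 1 = 10

10


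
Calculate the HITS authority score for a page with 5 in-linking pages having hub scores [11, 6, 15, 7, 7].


Authority = sum of hub scores of in-linkers
In-link 1: hub score = 11
In-link 2: hub score = 6
In-link 3: hub score = 15
In-link 4: hub score = 7
In-link 5: hub score = 7
Authority = 11 + 6 + 15 + 7 + 7 = 46

46


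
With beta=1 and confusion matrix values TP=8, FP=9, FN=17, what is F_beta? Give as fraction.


P = TP/(TP+FP) = 8/17 = 8/17
R = TP/(TP+FN) = 8/25 = 8/25
beta^2 = 1^2 = 1
(1 + beta^2) = 2
Numerator = (1+beta^2)*P*R = 128/425
Denominator = beta^2*P + R = 8/17 + 8/25 = 336/425
F_beta = 8/21

8/21


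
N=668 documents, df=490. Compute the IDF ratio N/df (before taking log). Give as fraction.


IDF ratio = N / df
= 668 / 490
= 334/245

334/245


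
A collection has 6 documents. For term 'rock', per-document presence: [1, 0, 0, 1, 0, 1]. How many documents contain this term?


Checking each document for 'rock':
Doc 1: present
Doc 2: absent
Doc 3: absent
Doc 4: present
Doc 5: absent
Doc 6: present
df = sum of presences = 1 + 0 + 0 + 1 + 0 + 1 = 3

3


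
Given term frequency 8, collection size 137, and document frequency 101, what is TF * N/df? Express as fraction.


TF * (N/df)
= 8 * (137/101)
= 8 * 137/101
= 1096/101

1096/101


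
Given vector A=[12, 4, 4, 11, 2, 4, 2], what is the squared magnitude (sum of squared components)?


|A|^2 = sum of squared components
A[0]^2 = 12^2 = 144
A[1]^2 = 4^2 = 16
A[2]^2 = 4^2 = 16
A[3]^2 = 11^2 = 121
A[4]^2 = 2^2 = 4
A[5]^2 = 4^2 = 16
A[6]^2 = 2^2 = 4
Sum = 144 + 16 + 16 + 121 + 4 + 16 + 4 = 321

321


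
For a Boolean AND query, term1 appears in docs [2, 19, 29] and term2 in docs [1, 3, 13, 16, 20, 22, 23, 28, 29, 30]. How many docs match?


Boolean AND: find intersection of posting lists
term1 docs: [2, 19, 29]
term2 docs: [1, 3, 13, 16, 20, 22, 23, 28, 29, 30]
Intersection: [29]
|intersection| = 1

1


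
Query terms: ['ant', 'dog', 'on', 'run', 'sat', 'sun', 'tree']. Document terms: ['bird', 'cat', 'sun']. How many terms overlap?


Query terms: ['ant', 'dog', 'on', 'run', 'sat', 'sun', 'tree']
Document terms: ['bird', 'cat', 'sun']
Common terms: ['sun']
Overlap count = 1

1


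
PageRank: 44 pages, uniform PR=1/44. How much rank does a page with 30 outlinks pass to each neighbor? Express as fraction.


Initial PR = 1/44 = 1/44
Outlinks = 30
Contribution per link = PR / outlinks
= 1/44 / 30
= 1/1320

1/1320


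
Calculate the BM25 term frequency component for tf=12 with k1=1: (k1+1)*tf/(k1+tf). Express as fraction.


BM25 TF component = (k1+1)*tf / (k1+tf)
k1 = 1, tf = 12
Numerator = (1+1)*12 = 24
Denominator = 1 + 12 = 13
= 24/13 = 24/13

24/13


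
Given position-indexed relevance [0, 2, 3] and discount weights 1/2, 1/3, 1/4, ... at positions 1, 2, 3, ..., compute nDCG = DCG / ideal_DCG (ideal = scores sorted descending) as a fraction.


Position discount weights w_i = 1/(i+1) for i=1..3:
Weights = [1/2, 1/3, 1/4]
Actual relevance: [0, 2, 3]
DCG = 0/2 + 2/3 + 3/4 = 17/12
Ideal relevance (sorted desc): [3, 2, 0]
Ideal DCG = 3/2 + 2/3 + 0/4 = 13/6
nDCG = DCG / ideal_DCG = 17/12 / 13/6 = 17/26

17/26


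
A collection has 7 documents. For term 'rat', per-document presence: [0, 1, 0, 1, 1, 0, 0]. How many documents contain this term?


Checking each document for 'rat':
Doc 1: absent
Doc 2: present
Doc 3: absent
Doc 4: present
Doc 5: present
Doc 6: absent
Doc 7: absent
df = sum of presences = 0 + 1 + 0 + 1 + 1 + 0 + 0 = 3

3


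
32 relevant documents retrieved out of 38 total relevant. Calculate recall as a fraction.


Recall = retrieved_relevant / total_relevant
= 32 / 38
= 32 / (32 + 6)
= 16/19

16/19


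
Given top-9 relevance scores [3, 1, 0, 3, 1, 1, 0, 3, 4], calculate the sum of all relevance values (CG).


Cumulative Gain = sum of relevance scores
Position 1: rel=3, running sum=3
Position 2: rel=1, running sum=4
Position 3: rel=0, running sum=4
Position 4: rel=3, running sum=7
Position 5: rel=1, running sum=8
Position 6: rel=1, running sum=9
Position 7: rel=0, running sum=9
Position 8: rel=3, running sum=12
Position 9: rel=4, running sum=16
CG = 16

16


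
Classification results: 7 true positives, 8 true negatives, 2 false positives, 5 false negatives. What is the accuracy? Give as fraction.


Accuracy = (TP + TN) / (TP + TN + FP + FN)
TP + TN = 7 + 8 = 15
Total = 7 + 8 + 2 + 5 = 22
Accuracy = 15 / 22 = 15/22

15/22


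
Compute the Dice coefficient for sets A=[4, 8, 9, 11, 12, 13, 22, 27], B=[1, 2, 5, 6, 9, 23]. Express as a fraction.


A intersect B = [9]
|A intersect B| = 1
|A| = 8, |B| = 6
Dice = 2*1 / (8+6)
= 2 / 14 = 1/7

1/7


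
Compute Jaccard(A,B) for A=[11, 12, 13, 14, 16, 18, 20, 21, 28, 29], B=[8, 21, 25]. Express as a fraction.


A intersect B = [21]
|A intersect B| = 1
A union B = [8, 11, 12, 13, 14, 16, 18, 20, 21, 25, 28, 29]
|A union B| = 12
Jaccard = 1/12 = 1/12

1/12


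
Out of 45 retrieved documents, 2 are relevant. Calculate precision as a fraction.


Precision = relevant_retrieved / total_retrieved
= 2 / 45
= 2 / (2 + 43)
= 2/45

2/45


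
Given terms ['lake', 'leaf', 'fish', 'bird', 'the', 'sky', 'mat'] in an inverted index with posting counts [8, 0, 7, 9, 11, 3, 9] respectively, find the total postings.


Summing posting list sizes:
'lake': 8 postings
'leaf': 0 postings
'fish': 7 postings
'bird': 9 postings
'the': 11 postings
'sky': 3 postings
'mat': 9 postings
Total = 8 + 0 + 7 + 9 + 11 + 3 + 9 = 47

47


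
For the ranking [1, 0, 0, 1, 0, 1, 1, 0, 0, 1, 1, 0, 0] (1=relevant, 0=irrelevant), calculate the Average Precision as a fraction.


Computing P@k for each relevant position:
Position 1: relevant, P@1 = 1/1 = 1
Position 2: not relevant
Position 3: not relevant
Position 4: relevant, P@4 = 2/4 = 1/2
Position 5: not relevant
Position 6: relevant, P@6 = 3/6 = 1/2
Position 7: relevant, P@7 = 4/7 = 4/7
Position 8: not relevant
Position 9: not relevant
Position 10: relevant, P@10 = 5/10 = 1/2
Position 11: relevant, P@11 = 6/11 = 6/11
Position 12: not relevant
Position 13: not relevant
Sum of P@k = 1 + 1/2 + 1/2 + 4/7 + 1/2 + 6/11 = 557/154
AP = 557/154 / 6 = 557/924

557/924


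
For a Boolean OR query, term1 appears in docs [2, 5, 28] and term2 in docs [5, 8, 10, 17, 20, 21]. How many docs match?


Boolean OR: find union of posting lists
term1 docs: [2, 5, 28]
term2 docs: [5, 8, 10, 17, 20, 21]
Union: [2, 5, 8, 10, 17, 20, 21, 28]
|union| = 8

8


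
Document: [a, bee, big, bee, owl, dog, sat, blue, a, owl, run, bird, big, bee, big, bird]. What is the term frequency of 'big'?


Document has 16 words
Scanning for 'big':
Found at positions: [2, 12, 14]
Count = 3

3


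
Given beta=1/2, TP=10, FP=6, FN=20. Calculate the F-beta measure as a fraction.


P = TP/(TP+FP) = 10/16 = 5/8
R = TP/(TP+FN) = 10/30 = 1/3
beta^2 = 1/2^2 = 1/4
(1 + beta^2) = 5/4
Numerator = (1+beta^2)*P*R = 25/96
Denominator = beta^2*P + R = 5/32 + 1/3 = 47/96
F_beta = 25/47

25/47


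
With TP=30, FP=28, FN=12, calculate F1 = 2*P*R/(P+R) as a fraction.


F1 = 2 * P * R / (P + R)
P = TP/(TP+FP) = 30/58 = 15/29
R = TP/(TP+FN) = 30/42 = 5/7
2 * P * R = 2 * 15/29 * 5/7 = 150/203
P + R = 15/29 + 5/7 = 250/203
F1 = 150/203 / 250/203 = 3/5

3/5


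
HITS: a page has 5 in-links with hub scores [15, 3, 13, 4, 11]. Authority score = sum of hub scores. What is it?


Authority = sum of hub scores of in-linkers
In-link 1: hub score = 15
In-link 2: hub score = 3
In-link 3: hub score = 13
In-link 4: hub score = 4
In-link 5: hub score = 11
Authority = 15 + 3 + 13 + 4 + 11 = 46

46


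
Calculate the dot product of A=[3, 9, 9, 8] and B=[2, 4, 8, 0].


Dot product = sum of element-wise products
A[0]*B[0] = 3*2 = 6
A[1]*B[1] = 9*4 = 36
A[2]*B[2] = 9*8 = 72
A[3]*B[3] = 8*0 = 0
Sum = 6 + 36 + 72 + 0 = 114

114


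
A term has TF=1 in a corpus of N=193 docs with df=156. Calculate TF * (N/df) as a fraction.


TF * (N/df)
= 1 * (193/156)
= 1 * 193/156
= 193/156

193/156


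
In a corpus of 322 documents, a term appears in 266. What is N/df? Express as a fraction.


IDF ratio = N / df
= 322 / 266
= 23/19

23/19


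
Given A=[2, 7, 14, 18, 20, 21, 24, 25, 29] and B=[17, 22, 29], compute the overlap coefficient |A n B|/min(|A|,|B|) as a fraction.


A intersect B = [29]
|A intersect B| = 1
min(|A|, |B|) = min(9, 3) = 3
Overlap = 1 / 3 = 1/3

1/3


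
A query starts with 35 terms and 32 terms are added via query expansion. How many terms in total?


Original terms: 35
Expansion terms: 32
Total = 35 + 32 = 67

67


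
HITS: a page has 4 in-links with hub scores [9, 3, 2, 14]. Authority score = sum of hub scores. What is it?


Authority = sum of hub scores of in-linkers
In-link 1: hub score = 9
In-link 2: hub score = 3
In-link 3: hub score = 2
In-link 4: hub score = 14
Authority = 9 + 3 + 2 + 14 = 28

28


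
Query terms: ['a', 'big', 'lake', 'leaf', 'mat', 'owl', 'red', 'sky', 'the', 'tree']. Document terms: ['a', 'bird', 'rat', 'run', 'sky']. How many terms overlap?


Query terms: ['a', 'big', 'lake', 'leaf', 'mat', 'owl', 'red', 'sky', 'the', 'tree']
Document terms: ['a', 'bird', 'rat', 'run', 'sky']
Common terms: ['a', 'sky']
Overlap count = 2

2


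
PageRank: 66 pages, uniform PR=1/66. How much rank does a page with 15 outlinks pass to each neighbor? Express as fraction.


Initial PR = 1/66 = 1/66
Outlinks = 15
Contribution per link = PR / outlinks
= 1/66 / 15
= 1/990

1/990


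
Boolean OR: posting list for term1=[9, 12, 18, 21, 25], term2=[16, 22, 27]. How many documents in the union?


Boolean OR: find union of posting lists
term1 docs: [9, 12, 18, 21, 25]
term2 docs: [16, 22, 27]
Union: [9, 12, 16, 18, 21, 22, 25, 27]
|union| = 8

8


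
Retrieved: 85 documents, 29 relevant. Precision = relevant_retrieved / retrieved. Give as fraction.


Precision = relevant_retrieved / total_retrieved
= 29 / 85
= 29 / (29 + 56)
= 29/85

29/85


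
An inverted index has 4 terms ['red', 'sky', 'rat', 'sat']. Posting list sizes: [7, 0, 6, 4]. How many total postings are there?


Summing posting list sizes:
'red': 7 postings
'sky': 0 postings
'rat': 6 postings
'sat': 4 postings
Total = 7 + 0 + 6 + 4 = 17

17
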